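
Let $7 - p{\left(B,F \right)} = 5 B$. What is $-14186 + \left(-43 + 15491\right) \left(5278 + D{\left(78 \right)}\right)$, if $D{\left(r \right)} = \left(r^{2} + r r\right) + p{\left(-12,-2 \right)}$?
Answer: $270526638$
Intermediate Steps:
$p{\left(B,F \right)} = 7 - 5 B$
$D{\left(r \right)} = 67 + 2 r^{2}$ ($D{\left(r \right)} = \left(r^{2} + r r\right) + \left(7 - -60\right) = \left(r^{2} + r^{2}\right) + \left(7 + 60\right) = 2 r^{2} + 67 = 67 + 2 r^{2}$)
$-14186 + \left(-43 + 15491\right) \left(5278 + D{\left(78 \right)}\right) = -14186 + \left(-43 + 15491\right) \left(5278 + \left(67 + 2 \cdot 78^{2}\right)\right) = -14186 + 15448 \left(5278 + \left(67 + 2 \cdot 6084\right)\right) = -14186 + 15448 \left(5278 + \left(67 + 12168\right)\right) = -14186 + 15448 \left(5278 + 12235\right) = -14186 + 15448 \cdot 17513 = -14186 + 270540824 = 270526638$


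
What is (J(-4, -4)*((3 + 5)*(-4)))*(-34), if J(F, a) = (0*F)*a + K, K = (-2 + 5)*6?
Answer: 19584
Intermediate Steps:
K = 18 (K = 3*6 = 18)
J(F, a) = 18 (J(F, a) = (0*F)*a + 18 = 0*a + 18 = 0 + 18 = 18)
(J(-4, -4)*((3 + 5)*(-4)))*(-34) = (18*((3 + 5)*(-4)))*(-34) = (18*(8*(-4)))*(-34) = (18*(-32))*(-34) = -576*(-34) = 19584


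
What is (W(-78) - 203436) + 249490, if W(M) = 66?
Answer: 46120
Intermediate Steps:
(W(-78) - 203436) + 249490 = (66 - 203436) + 249490 = -203370 + 249490 = 46120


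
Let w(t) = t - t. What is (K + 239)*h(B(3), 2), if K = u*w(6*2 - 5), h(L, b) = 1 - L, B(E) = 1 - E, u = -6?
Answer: 717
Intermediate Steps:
w(t) = 0
K = 0 (K = -6*0 = 0)
(K + 239)*h(B(3), 2) = (0 + 239)*(1 - (1 - 1*3)) = 239*(1 - (1 - 3)) = 239*(1 - 1*(-2)) = 239*(1 + 2) = 239*3 = 717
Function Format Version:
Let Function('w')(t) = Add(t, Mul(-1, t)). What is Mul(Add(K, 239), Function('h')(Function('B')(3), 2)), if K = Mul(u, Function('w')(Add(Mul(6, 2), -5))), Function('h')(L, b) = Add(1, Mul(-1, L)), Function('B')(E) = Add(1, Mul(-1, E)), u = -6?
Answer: 717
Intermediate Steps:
Function('w')(t) = 0
K = 0 (K = Mul(-6, 0) = 0)
Mul(Add(K, 239), Function('h')(Function('B')(3), 2)) = Mul(Add(0, 239), Add(1, Mul(-1, Add(1, Mul(-1, 3))))) = Mul(239, Add(1, Mul(-1, Add(1, -3)))) = Mul(239, Add(1, Mul(-1, -2))) = Mul(239, Add(1, 2)) = Mul(239, 3) = 717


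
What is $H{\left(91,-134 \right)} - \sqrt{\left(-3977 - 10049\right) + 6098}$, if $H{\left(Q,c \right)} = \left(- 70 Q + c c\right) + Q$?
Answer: $11677 - 2 i \sqrt{1982} \approx 11677.0 - 89.039 i$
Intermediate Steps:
$H{\left(Q,c \right)} = c^{2} - 69 Q$ ($H{\left(Q,c \right)} = \left(- 70 Q + c^{2}\right) + Q = \left(c^{2} - 70 Q\right) + Q = c^{2} - 69 Q$)
$H{\left(91,-134 \right)} - \sqrt{\left(-3977 - 10049\right) + 6098} = \left(\left(-134\right)^{2} - 6279\right) - \sqrt{\left(-3977 - 10049\right) + 6098} = \left(17956 - 6279\right) - \sqrt{\left(-3977 - 10049\right) + 6098} = 11677 - \sqrt{-14026 + 6098} = 11677 - \sqrt{-7928} = 11677 - 2 i \sqrt{1982}$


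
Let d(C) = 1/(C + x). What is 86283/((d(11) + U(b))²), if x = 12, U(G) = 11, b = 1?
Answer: 45643707/64516 ≈ 707.48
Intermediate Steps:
d(C) = 1/(12 + C) (d(C) = 1/(C + 12) = 1/(12 + C))
86283/((d(11) + U(b))²) = 86283/((1/(12 + 11) + 11)²) = 86283/((1/23 + 11)²) = 86283/((254/23)²) = 86283/(64516/529) = 86283*(529/64516) = 45643707/64516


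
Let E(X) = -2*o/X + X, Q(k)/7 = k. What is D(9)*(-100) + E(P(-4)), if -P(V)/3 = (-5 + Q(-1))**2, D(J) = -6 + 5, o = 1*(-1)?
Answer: -71713/216 ≈ -332.00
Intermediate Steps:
Q(k) = 7*k
o = -1
D(J) = -1
P(V) = -432 (P(V) = -3*(-5 + 7*(-1))**2 = -3*(-5 - 7)**2 = -3*(-12)**2 = -3*144 = -432)
E(X) = X + 2/X (E(X) = -(-2)/X + X = 2/X + X = X + 2/X)
D(9)*(-100) + E(P(-4)) = -1*(-100) + (-432 + 2/(-432)) = 100 + (-432 + 2*(-1/432)) = 100 + (-432 - 1/216) = 100 - 93313/216 = -71713/216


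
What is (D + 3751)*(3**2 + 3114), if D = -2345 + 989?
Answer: 7479585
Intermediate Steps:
D = -1356
(D + 3751)*(3**2 + 3114) = (-1356 + 3751)*(3**2 + 3114) = 2395*(9 + 3114) = 2395*3123 = 7479585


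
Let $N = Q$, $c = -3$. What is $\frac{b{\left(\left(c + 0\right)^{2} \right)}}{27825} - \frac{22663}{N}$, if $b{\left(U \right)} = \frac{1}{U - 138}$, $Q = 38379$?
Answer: $- \frac{27115725718}{45919514025} \approx -0.59051$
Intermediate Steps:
$b{\left(U \right)} = \frac{1}{-138 + U}$
$N = 38379$
$\frac{b{\left(\left(c + 0\right)^{2} \right)}}{27825} - \frac{22663}{N} = \frac{1}{\left(-138 + \left(-3 + 0\right)^{2}\right) 27825} - \frac{22663}{38379} = \frac{1}{-138 + \left(-3\right)^{2}} \cdot \frac{1}{27825} - \frac{22663}{38379} = \frac{1}{-138 + 9} \cdot \frac{1}{27825} - \frac{22663}{38379} = \frac{1}{-129} \cdot \frac{1}{27825} - \frac{22663}{38379} = \left(- \frac{1}{129}\right) \frac{1}{27825} - \frac{22663}{38379} = - \frac{1}{3589425} - \frac{22663}{38379} = - \frac{27115725718}{45919514025}$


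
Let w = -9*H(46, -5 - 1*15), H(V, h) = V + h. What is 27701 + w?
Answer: 27467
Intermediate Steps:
w = -234 (w = -9*(46 + (-5 - 1*15)) = -9*(46 + (-5 - 15)) = -9*(46 - 20) = -9*26 = -234)
27701 + w = 27701 - 234 = 27467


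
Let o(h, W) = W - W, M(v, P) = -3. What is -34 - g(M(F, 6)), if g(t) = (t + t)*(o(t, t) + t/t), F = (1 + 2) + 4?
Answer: -28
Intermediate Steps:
F = 7 (F = 3 + 4 = 7)
o(h, W) = 0
g(t) = 2*t (g(t) = (t + t)*(0 + t/t) = (2*t)*(0 + 1) = (2*t)*1 = 2*t)
-34 - g(M(F, 6)) = -34 - 2*(-3) = -34 - 1*(-6) = -34 + 6 = -28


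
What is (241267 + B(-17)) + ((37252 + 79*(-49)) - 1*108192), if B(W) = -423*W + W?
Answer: 173630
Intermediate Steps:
B(W) = -422*W
(241267 + B(-17)) + ((37252 + 79*(-49)) - 1*108192) = (241267 - 422*(-17)) + ((37252 + 79*(-49)) - 1*108192) = (241267 + 7174) + ((37252 - 3871) - 108192) = 248441 + (33381 - 108192) = 248441 - 74811 = 173630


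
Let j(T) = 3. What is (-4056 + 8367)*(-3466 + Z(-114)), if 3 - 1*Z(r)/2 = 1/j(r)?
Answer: -14918934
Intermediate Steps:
Z(r) = 16/3 (Z(r) = 6 - 2/3 = 6 - 2*⅓ = 6 - ⅔ = 16/3)
(-4056 + 8367)*(-3466 + Z(-114)) = (-4056 + 8367)*(-3466 + 16/3) = 4311*(-10382/3) = -14918934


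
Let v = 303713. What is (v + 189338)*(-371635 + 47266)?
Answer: -159930459819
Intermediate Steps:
(v + 189338)*(-371635 + 47266) = (303713 + 189338)*(-371635 + 47266) = 493051*(-324369) = -159930459819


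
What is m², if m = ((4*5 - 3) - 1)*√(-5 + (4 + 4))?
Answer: 768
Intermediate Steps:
m = 16*√3 (m = ((20 - 3) - 1)*√(-5 + 8) = (17 - 1)*√3 = 16*√3 ≈ 27.713)
m² = (16*√3)² = 768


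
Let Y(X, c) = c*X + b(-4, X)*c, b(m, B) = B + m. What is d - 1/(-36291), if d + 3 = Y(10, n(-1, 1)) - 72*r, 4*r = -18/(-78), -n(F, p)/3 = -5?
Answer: 109852870/471783 ≈ 232.85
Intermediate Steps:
n(F, p) = 15 (n(F, p) = -3*(-5) = 15)
Y(X, c) = X*c + c*(-4 + X) (Y(X, c) = c*X + (X - 4)*c = X*c + (-4 + X)*c = X*c + c*(-4 + X))
r = 3/52 (r = (-18/(-78))/4 = (-18*(-1/78))/4 = (1/4)*(3/13) = 3/52 ≈ 0.057692)
d = 3027/13 (d = -3 + (2*15*(-2 + 10) - 72*3/52) = -3 + (2*15*8 - 54/13) = -3 + (240 - 54/13) = -3 + 3066/13 = 3027/13 ≈ 232.85)
d - 1/(-36291) = 3027/13 - 1/(-36291) = 3027/13 - 1*(-1/36291) = 3027/13 + 1/36291 = 109852870/471783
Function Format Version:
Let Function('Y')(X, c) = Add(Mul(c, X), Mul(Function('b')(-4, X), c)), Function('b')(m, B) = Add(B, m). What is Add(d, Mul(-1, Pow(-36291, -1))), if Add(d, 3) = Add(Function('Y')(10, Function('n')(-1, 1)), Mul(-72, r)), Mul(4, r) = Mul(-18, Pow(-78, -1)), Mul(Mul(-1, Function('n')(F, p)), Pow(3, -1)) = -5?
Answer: Rational(109852870, 471783) ≈ 232.85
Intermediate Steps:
Function('n')(F, p) = 15 (Function('n')(F, p) = Mul(-3, -5) = 15)
Function('Y')(X, c) = Add(Mul(X, c), Mul(c, Add(-4, X))) (Function('Y')(X, c) = Add(Mul(c, X), Mul(Add(X, -4), c)) = Add(Mul(X, c), Mul(Add(-4, X), c)) = Add(Mul(X, c), Mul(c, Add(-4, X))))
r = Rational(3, 52) (r = Mul(Rational(1, 4), Mul(-18, Pow(-78, -1))) = Mul(Rational(1, 4), Mul(-18, Rational(-1, 78))) = Mul(Rational(1, 4), Rational(3, 13)) = Rational(3, 52) ≈ 0.057692)
d = Rational(3027, 13) (d = Add(-3, Add(Mul(2, 15, Add(-2, 10)), Mul(-72, Rational(3, 52)))) = Add(-3, Add(Mul(2, 15, 8), Rational(-54, 13))) = Add(-3, Add(240, Rational(-54, 13))) = Add(-3, Rational(3066, 13)) = Rational(3027, 13) ≈ 232.85)
Add(d, Mul(-1, Pow(-36291, -1))) = Add(Rational(3027, 13), Mul(-1, Pow(-36291, -1))) = Add(Rational(3027, 13), Mul(-1, Rational(-1, 36291))) = Add(Rational(3027, 13), Rational(1, 36291)) = Rational(109852870, 471783)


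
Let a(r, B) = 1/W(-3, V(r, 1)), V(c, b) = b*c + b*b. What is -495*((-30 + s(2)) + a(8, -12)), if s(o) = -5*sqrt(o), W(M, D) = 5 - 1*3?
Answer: 29205/2 + 2475*sqrt(2) ≈ 18103.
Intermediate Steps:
V(c, b) = b**2 + b*c (V(c, b) = b*c + b**2 = b**2 + b*c)
W(M, D) = 2 (W(M, D) = 5 - 3 = 2)
a(r, B) = 1/2
-495*((-30 + s(2)) + a(8, -12)) = -495*((-30 - 5*sqrt(2)) + 1/2) = -495*(-59/2 - 5*sqrt(2)) = 29205/2 + 2475*sqrt(2)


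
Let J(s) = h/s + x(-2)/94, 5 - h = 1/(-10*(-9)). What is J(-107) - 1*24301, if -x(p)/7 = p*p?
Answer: -10999031533/452610 ≈ -24301.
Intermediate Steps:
x(p) = -7*p² (x(p) = -7*p*p = -7*p²)
h = 449/90 (h = 5 - 1/((-10*(-9))) = 5 - 1/90 = 449/90 ≈ 4.9889)
J(s) = -14/47 + 449/(90*s) (J(s) = 449/(90*s) - 7*(-2)²/94 = 449/(90*s) - 7*4*(1/94) = 449/(90*s) - 28*1/94 = 449/(90*s) - 14/47 = -14/47 + 449/(90*s))
J(-107) - 1*24301 = (1/4230)*(21103 - 1260*(-107))/(-107) - 1*24301 = (1/4230)*(-1/107)*(21103 + 134820) - 24301 = (1/4230)*(-1/107)*155923 - 24301 = -155923/452610 - 24301 = -10999031533/452610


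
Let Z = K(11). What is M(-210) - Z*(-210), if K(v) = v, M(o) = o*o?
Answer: 46410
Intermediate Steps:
M(o) = o**2
Z = 11
M(-210) - Z*(-210) = (-210)**2 - 11*(-210) = 44100 - 1*(-2310) = 44100 + 2310 = 46410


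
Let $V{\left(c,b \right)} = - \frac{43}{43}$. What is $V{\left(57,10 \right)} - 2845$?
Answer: $-2846$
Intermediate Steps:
$V{\left(c,b \right)} = -1$ ($V{\left(c,b \right)} = \left(-43\right) \frac{1}{43} = -1$)
$V{\left(57,10 \right)} - 2845 = -1 - 2845 = -2846$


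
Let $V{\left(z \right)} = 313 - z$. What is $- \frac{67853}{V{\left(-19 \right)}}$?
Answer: $- \frac{67853}{332} \approx -204.38$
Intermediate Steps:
$- \frac{67853}{V{\left(-19 \right)}} = - \frac{67853}{313 - -19} = - \frac{67853}{313 + 19} = - \frac{67853}{332}$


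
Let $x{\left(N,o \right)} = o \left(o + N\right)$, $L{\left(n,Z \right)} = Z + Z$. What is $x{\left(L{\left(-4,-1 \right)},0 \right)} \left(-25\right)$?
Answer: $0$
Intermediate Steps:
$L{\left(n,Z \right)} = 2 Z$
$x{\left(N,o \right)} = o \left(N + o\right)$
$x{\left(L{\left(-4,-1 \right)},0 \right)} \left(-25\right) = 0 \left(2 \left(-1\right) + 0\right) \left(-25\right) = 0 \left(-2 + 0\right) \left(-25\right) = 0 \left(-2\right) \left(-25\right) = 0 \left(-25\right) = 0$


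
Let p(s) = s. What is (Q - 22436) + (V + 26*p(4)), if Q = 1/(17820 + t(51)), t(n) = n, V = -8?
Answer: -399238139/17871 ≈ -22340.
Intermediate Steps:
Q = 1/17871 (Q = 1/(17820 + 51) = 1/17871 ≈ 5.5957e-5)
(Q - 22436) + (V + 26*p(4)) = (1/17871 - 22436) + (-8 + 26*4) = -400953755/17871 + (-8 + 104) = -400953755/17871 + 96 = -399238139/17871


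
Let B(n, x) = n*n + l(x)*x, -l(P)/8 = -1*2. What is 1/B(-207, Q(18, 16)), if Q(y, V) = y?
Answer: 1/43137 ≈ 2.3182e-5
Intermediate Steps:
l(P) = 16 (l(P) = -(-8)*2 = -8*(-2) = 16)
B(n, x) = n**2 + 16*x (B(n, x) = n*n + 16*x = n**2 + 16*x)
1/B(-207, Q(18, 16)) = 1/((-207)**2 + 16*18) = 1/(42849 + 288) = 1/43137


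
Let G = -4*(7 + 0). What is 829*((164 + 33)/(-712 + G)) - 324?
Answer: -403073/740 ≈ -544.69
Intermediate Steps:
G = -28 (G = -4*7 = -28)
829*((164 + 33)/(-712 + G)) - 324 = 829*((164 + 33)/(-712 - 28)) - 324 = 829*(197/(-740)) - 324 = 829*(197*(-1/740)) - 324 = 829*(-197/740) - 324 = -163313/740 - 324 = -403073/740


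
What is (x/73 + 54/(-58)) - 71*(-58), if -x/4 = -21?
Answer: 8718271/2117 ≈ 4118.2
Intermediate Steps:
x = 84 (x = -4*(-21) = 84)
(x/73 + 54/(-58)) - 71*(-58) = (84/73 + 54/(-58)) - 71*(-58) = (84*(1/73) + 54*(-1/58)) + 4118 = (84/73 - 27/29) + 4118 = 465/2117 + 4118 = 8718271/2117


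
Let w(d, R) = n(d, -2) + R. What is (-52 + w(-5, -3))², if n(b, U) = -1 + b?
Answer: 3721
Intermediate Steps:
w(d, R) = -1 + R + d (w(d, R) = (-1 + d) + R = -1 + R + d)
(-52 + w(-5, -3))² = (-52 + (-1 - 3 - 5))² = (-52 - 9)² = (-61)² = 3721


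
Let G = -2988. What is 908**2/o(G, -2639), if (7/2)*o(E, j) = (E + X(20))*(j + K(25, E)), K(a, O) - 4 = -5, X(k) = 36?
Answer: 360703/974160 ≈ 0.37027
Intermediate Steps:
K(a, O) = -1 (K(a, O) = 4 - 5 = -1)
o(E, j) = 2*(-1 + j)*(36 + E)/7 (o(E, j) = 2*((E + 36)*(j - 1))/7 = 2*((36 + E)*(-1 + j))/7 = 2*((-1 + j)*(36 + E))/7 = 2*(-1 + j)*(36 + E)/7)
908**2/o(G, -2639) = 908**2/(-72/7 - 2/7*(-2988) + (72/7)*(-2639) + (2/7)*(-2988)*(-2639)) = 824464/(-72/7 + 5976/7 - 27144 + 2252952) = 824464/(15586560/7) = 824464*(7/15586560) = 360703/974160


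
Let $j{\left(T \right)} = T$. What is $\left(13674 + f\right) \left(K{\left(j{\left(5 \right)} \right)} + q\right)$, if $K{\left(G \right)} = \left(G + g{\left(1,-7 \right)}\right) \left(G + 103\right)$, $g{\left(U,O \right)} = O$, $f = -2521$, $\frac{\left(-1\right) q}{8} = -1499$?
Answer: $131337728$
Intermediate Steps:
$q = 11992$ ($q = \left(-8\right) \left(-1499\right) = 11992$)
$K{\left(G \right)} = \left(-7 + G\right) \left(103 + G\right)$ ($K{\left(G \right)} = \left(G - 7\right) \left(G + 103\right) = \left(-7 + G\right) \left(103 + G\right)$)
$\left(13674 + f\right) \left(K{\left(j{\left(5 \right)} \right)} + q\right) = \left(13674 - 2521\right) \left(\left(-721 + 5^{2} + 96 \cdot 5\right) + 11992\right) = 11153 \left(\left(-721 + 25 + 480\right) + 11992\right) = 11153 \left(-216 + 11992\right) = 11153 \cdot 11776 = 131337728$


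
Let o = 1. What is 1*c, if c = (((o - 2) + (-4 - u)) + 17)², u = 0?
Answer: 144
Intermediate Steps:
c = 144 (c = (((1 - 2) + (-4 - 1*0)) + 17)² = ((-1 + (-4 + 0)) + 17)² = ((-1 - 4) + 17)² = (-5 + 17)² = 12² = 144)
1*c = 1*144 = 144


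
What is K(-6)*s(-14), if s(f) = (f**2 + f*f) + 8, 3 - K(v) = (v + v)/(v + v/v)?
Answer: 240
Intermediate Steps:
K(v) = 3 - 2*v/(1 + v) (K(v) = 3 - (v + v)/(v + v/v) = 3 - 2*v/(v + 1) = 3 - 2*v/(1 + v))
s(f) = 8 + 2*f**2 (s(f) = (f**2 + f**2) + 8 = 2*f**2 + 8 = 8 + 2*f**2)
K(-6)*s(-14) = ((3 - 6)/(1 - 6))*(8 + 2*(-14)**2) = (-3/(-5))*(8 + 2*196) = (-1/5*(-3))*(8 + 392) = (3/5)*400 = 240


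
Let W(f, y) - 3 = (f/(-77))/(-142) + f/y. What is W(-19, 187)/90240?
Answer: 35895/1118242048 ≈ 3.2099e-5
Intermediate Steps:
W(f, y) = 3 + f/10934 + f/y (W(f, y) = 3 + ((f/(-77))/(-142) + f/y) = 3 + ((f*(-1/77))*(-1/142) + f/y) = 3 + (-f/77*(-1/142) + f/y) = 3 + (f/10934 + f/y) = 3 + f/10934 + f/y)
W(-19, 187)/90240 = (3 + (1/10934)*(-19) - 19/187)/90240 = (3 - 19/10934 - 19*1/187)*(1/90240) = (3 - 19/10934 - 19/187)*(1/90240) = (538425/185878)*(1/90240) = 35895/1118242048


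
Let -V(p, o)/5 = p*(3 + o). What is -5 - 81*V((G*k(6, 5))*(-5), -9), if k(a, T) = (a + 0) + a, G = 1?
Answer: 145795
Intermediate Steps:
k(a, T) = 2*a (k(a, T) = a + a = 2*a)
V(p, o) = -5*p*(3 + o)
-5 - 81*V((G*k(6, 5))*(-5), -9) = -5 - (-405)*(1*(2*6))*(-5)*(3 - 9) = -5 - (-405)*(1*12)*(-5)*(-6) = -5 - (-405)*12*(-5)*(-6) = -5 - (-405)*(-60)*(-6) = -5 - 81*(-1800) = -5 + 145800 = 145795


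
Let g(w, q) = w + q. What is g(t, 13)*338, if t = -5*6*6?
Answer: -56446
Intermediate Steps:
t = -180 (t = -30*6 = -180)
g(w, q) = q + w
g(t, 13)*338 = (13 - 180)*338 = -167*338 = -56446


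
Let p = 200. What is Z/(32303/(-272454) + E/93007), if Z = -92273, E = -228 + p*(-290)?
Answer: 2338209739641594/18868856633 ≈ 1.2392e+5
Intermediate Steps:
E = -58228 (E = -228 + 200*(-290) = -228 - 58000 = -58228)
Z/(32303/(-272454) + E/93007) = -92273/(32303/(-272454) - 58228/93007) = -92273/(32303*(-1/272454) - 58228*1/93007) = -92273/(-32303/272454 - 58228/93007) = -92273/(-18868856633/25340129178) = -92273*(-25340129178/18868856633) = 2338209739641594/18868856633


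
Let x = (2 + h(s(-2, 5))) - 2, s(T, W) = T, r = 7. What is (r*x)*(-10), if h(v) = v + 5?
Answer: -210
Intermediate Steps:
h(v) = 5 + v
x = 3 (x = (2 + (5 - 2)) - 2 = (2 + 3) - 2 = 5 - 2 = 3)
(r*x)*(-10) = (7*3)*(-10) = 21*(-10) = -210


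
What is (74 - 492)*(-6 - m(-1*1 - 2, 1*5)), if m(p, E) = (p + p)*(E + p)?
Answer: -2508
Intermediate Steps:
m(p, E) = 2*p*(E + p) (m(p, E) = (2*p)*(E + p) = 2*p*(E + p))
(74 - 492)*(-6 - m(-1*1 - 2, 1*5)) = (74 - 492)*(-6 - 2*(-1*1 - 2)*(1*5 + (-1*1 - 2))) = -418*(-6 - 2*(-1 - 2)*(5 + (-1 - 2))) = -418*(-6 - 2*(-3)*(5 - 3)) = -418*(-6 - 2*(-3)*2) = -418*(-6 - 1*(-12)) = -418*(-6 + 12) = -418*6 = -2508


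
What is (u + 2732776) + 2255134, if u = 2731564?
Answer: 7719474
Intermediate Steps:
(u + 2732776) + 2255134 = (2731564 + 2732776) + 2255134 = 5464340 + 2255134 = 7719474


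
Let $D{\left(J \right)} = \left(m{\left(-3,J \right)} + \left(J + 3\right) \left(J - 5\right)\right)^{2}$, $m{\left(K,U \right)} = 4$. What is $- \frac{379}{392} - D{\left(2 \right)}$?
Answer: $- \frac{47811}{392} \approx -121.97$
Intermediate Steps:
$D{\left(J \right)} = \left(4 + \left(-5 + J\right) \left(3 + J\right)\right)^{2}$ ($D{\left(J \right)} = \left(4 + \left(J + 3\right) \left(J - 5\right)\right)^{2} = \left(4 + \left(3 + J\right) \left(-5 + J\right)\right)^{2} = \left(4 + \left(-5 + J\right) \left(3 + J\right)\right)^{2}$)
$- \frac{379}{392} - D{\left(2 \right)} = - \frac{379}{392} - \left(-11 + 2^{2} - 4\right)^{2} = \left(-379\right) \frac{1}{392} - \left(-11 + 4 - 4\right)^{2} = - \frac{379}{392} - \left(-11\right)^{2} = - \frac{379}{392} - 121 = - \frac{47811}{392}$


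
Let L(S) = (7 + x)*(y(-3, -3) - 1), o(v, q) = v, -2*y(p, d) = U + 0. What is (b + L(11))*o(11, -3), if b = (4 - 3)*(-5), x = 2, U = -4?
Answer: 44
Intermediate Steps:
y(p, d) = 2 (y(p, d) = -(-4 + 0)/2 = -½*(-4) = 2)
b = -5 (b = 1*(-5) = -5)
L(S) = 9 (L(S) = (7 + 2)*(2 - 1) = 9*1 = 9)
(b + L(11))*o(11, -3) = (-5 + 9)*11 = 4*11 = 44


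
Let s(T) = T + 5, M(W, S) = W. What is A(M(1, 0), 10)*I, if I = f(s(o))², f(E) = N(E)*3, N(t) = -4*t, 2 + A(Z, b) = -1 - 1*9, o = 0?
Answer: -43200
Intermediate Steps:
A(Z, b) = -12 (A(Z, b) = -2 + (-1 - 1*9) = -2 + (-1 - 9) = -2 - 10 = -12)
s(T) = 5 + T
f(E) = -12*E (f(E) = -4*E*3 = -12*E)
I = 3600 (I = (-12*(5 + 0))² = (-12*5)² = (-60)² = 3600)
A(M(1, 0), 10)*I = -12*3600 = -43200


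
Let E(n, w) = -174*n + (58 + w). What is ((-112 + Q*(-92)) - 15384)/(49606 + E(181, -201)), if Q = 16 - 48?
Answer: -12552/17969 ≈ -0.69854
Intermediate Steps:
E(n, w) = 58 + w - 174*n
Q = -32
((-112 + Q*(-92)) - 15384)/(49606 + E(181, -201)) = ((-112 - 32*(-92)) - 15384)/(49606 + (58 - 201 - 174*181)) = ((-112 + 2944) - 15384)/(49606 + (58 - 201 - 31494)) = (2832 - 15384)/(49606 - 31637) = -12552/17969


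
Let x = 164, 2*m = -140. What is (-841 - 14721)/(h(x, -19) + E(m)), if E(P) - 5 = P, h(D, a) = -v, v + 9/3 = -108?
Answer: -7781/23 ≈ -338.30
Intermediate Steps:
m = -70 (m = (½)*(-140) = -70)
v = -111 (v = -3 - 108 = -111)
h(D, a) = 111 (h(D, a) = -1*(-111) = 111)
E(P) = 5 + P
(-841 - 14721)/(h(x, -19) + E(m)) = (-841 - 14721)/(111 + (5 - 70)) = -15562/(111 - 65) = -15562/46 = -15562*1/46 = -7781/23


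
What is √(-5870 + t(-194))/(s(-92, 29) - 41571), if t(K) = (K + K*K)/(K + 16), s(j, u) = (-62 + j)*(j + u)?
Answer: -I*√48162439/2836341 ≈ -0.0024468*I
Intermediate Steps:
t(K) = (K + K²)/(16 + K)
√(-5870 + t(-194))/(s(-92, 29) - 41571) = √(-5870 - 194*(1 - 194)/(16 - 194))/(((-92)² - 62*(-92) - 62*29 - 92*29) - 41571) = √(-5870 - 194*(-193)/(-178))/((8464 + 5704 - 1798 - 2668) - 41571) = √(-5870 - 194*(-1/178)*(-193))/(9702 - 41571) = √(-5870 - 18721/89)/(-31869) = √(-541151/89)*(-1/31869) = (I*√48162439/89)*(-1/31869) = -I*√48162439/2836341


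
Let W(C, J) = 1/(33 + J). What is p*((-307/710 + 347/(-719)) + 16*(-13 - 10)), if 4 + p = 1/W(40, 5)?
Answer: -3201566191/255245 ≈ -12543.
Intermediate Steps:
p = 34 (p = -4 + 1/(1/(33 + 5)) = -4 + 1/(1/38) = -4 + 38 = 34)
p*((-307/710 + 347/(-719)) + 16*(-13 - 10)) = 34*((-307/710 + 347/(-719)) + 16*(-13 - 10)) = 34*((-307*1/710 + 347*(-1/719)) + 16*(-23)) = 34*((-307/710 - 347/719) - 368) = 34*(-467103/510490 - 368) = 34*(-188327423/510490) = -3201566191/255245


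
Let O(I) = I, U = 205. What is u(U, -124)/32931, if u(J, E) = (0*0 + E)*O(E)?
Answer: 15376/32931 ≈ 0.46692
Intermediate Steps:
u(J, E) = E² (u(J, E) = (0*0 + E)*E = (0 + E)*E = E*E = E²)
u(U, -124)/32931 = (-124)²/32931 = 15376*(1/32931) = 15376/32931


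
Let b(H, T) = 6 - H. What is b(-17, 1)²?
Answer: 529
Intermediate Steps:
b(-17, 1)² = (6 - 1*(-17))² = (6 + 17)² = 23² = 529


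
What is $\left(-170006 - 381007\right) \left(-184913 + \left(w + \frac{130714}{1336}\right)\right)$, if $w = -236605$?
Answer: $\frac{155114935129671}{668} \approx 2.3221 \cdot 10^{11}$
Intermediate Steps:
$\left(-170006 - 381007\right) \left(-184913 + \left(w + \frac{130714}{1336}\right)\right) = \left(-170006 - 381007\right) \left(-184913 - \left(236605 - \frac{130714}{1336}\right)\right) = - 551013 \left(-184913 + \left(-236605 + 130714 \cdot \frac{1}{1336}\right)\right) = - 551013 \left(-184913 + \left(-236605 + \frac{65357}{668}\right)\right) = - 551013 \left(-184913 - \frac{157986783}{668}\right) = \left(-551013\right) \left(- \frac{281508667}{668}\right) = \frac{155114935129671}{668}$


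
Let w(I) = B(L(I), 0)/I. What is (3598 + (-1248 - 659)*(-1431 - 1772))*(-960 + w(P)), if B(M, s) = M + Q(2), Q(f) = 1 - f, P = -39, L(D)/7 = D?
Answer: -227148148354/39 ≈ -5.8243e+9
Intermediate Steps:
L(D) = 7*D
B(M, s) = -1 + M (B(M, s) = M + (1 - 1*2) = M + (1 - 2) = M - 1 = -1 + M)
w(I) = (-1 + 7*I)/I
(3598 + (-1248 - 659)*(-1431 - 1772))*(-960 + w(P)) = (3598 + (-1248 - 659)*(-1431 - 1772))*(-960 + (7 - 1/(-39))) = (3598 - 1907*(-3203))*(-960 + (7 - 1*(-1/39))) = (3598 + 6108121)*(-960 + (7 + 1/39)) = 6111719*(-960 + 274/39) = 6111719*(-37166/39) = -227148148354/39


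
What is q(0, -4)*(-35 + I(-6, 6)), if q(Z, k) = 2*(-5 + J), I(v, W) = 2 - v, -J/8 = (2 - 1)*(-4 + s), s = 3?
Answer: -162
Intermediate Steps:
J = 8 (J = -8*(2 - 1)*(-4 + 3) = -8*(-1) = 8)
q(Z, k) = 6 (q(Z, k) = 2*(-5 + 8) = 2*3 = 6)
q(0, -4)*(-35 + I(-6, 6)) = 6*(-35 + (2 - 1*(-6))) = 6*(-35 + (2 + 6)) = 6*(-35 + 8) = 6*(-27) = -162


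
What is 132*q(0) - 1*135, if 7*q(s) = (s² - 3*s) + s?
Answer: -135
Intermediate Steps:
q(s) = -2*s/7 + s²/7 (q(s) = ((s² - 3*s) + s)/7 = (s² - 2*s)/7 = -2*s/7 + s²/7)
132*q(0) - 1*135 = 132*((⅐)*0*(-2 + 0)) - 1*135 = 132*((⅐)*0*(-2)) - 135 = 132*0 - 135 = 0 - 135 = -135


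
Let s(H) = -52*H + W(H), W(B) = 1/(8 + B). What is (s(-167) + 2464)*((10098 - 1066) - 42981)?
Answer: -60175654919/159 ≈ -3.7846e+8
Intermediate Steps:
s(H) = 1/(8 + H) - 52*H (s(H) = -52*H + 1/(8 + H) = 1/(8 + H) - 52*H)
(s(-167) + 2464)*((10098 - 1066) - 42981) = ((1 - 52*(-167)*(8 - 167))/(8 - 167) + 2464)*((10098 - 1066) - 42981) = ((1 - 52*(-167)*(-159))/(-159) + 2464)*(9032 - 42981) = (-(1 - 1380756)/159 + 2464)*(-33949) = (-1/159*(-1380755) + 2464)*(-33949) = (1380755/159 + 2464)*(-33949) = (1772531/159)*(-33949) = -60175654919/159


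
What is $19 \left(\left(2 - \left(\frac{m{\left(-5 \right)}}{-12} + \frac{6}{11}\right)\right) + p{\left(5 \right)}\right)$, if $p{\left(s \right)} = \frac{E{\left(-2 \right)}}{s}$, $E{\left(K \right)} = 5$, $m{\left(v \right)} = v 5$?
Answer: $\frac{931}{132} \approx 7.053$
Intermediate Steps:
$m{\left(v \right)} = 5 v$
$p{\left(s \right)} = \frac{5}{s}$
$19 \left(\left(2 - \left(\frac{m{\left(-5 \right)}}{-12} + \frac{6}{11}\right)\right) + p{\left(5 \right)}\right) = 19 \left(\left(2 - \left(\frac{5 \left(-5\right)}{-12} + \frac{6}{11}\right)\right) + \frac{5}{5}\right) = 19 \left(\left(2 - \left(\left(-25\right) \left(- \frac{1}{12}\right) + 6 \cdot \frac{1}{11}\right)\right) + 5 \cdot \frac{1}{5}\right) = 19 \left(\left(2 - \left(\frac{25}{12} + \frac{6}{11}\right)\right) + 1\right) = 19 \left(\left(2 - \frac{347}{132}\right) + 1\right) = 19 \left(- \frac{83}{132} + 1\right) = 19 \cdot \frac{49}{132} = \frac{931}{132}$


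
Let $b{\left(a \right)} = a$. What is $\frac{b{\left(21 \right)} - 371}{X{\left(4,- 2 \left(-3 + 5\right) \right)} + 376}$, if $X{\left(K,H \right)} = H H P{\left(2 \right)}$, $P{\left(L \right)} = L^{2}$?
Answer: $- \frac{35}{44} \approx -0.79545$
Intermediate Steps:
$X{\left(K,H \right)} = 4 H^{2}$ ($X{\left(K,H \right)} = H H 2^{2} = H^{2} \cdot 4 = 4 H^{2}$)
$\frac{b{\left(21 \right)} - 371}{X{\left(4,- 2 \left(-3 + 5\right) \right)} + 376} = \frac{21 - 371}{4 \left(- 2 \left(-3 + 5\right)\right)^{2} + 376} = - \frac{350}{4 \left(\left(-2\right) 2\right)^{2} + 376} = - \frac{350}{4 \left(-4\right)^{2} + 376} = - \frac{350}{4 \cdot 16 + 376} = - \frac{350}{64 + 376} = - \frac{350}{440} = \left(-350\right) \frac{1}{440} = - \frac{35}{44}$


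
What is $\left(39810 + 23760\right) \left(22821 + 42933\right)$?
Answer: $4179981780$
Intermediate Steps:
$\left(39810 + 23760\right) \left(22821 + 42933\right) = 63570 \cdot 65754 = 4179981780$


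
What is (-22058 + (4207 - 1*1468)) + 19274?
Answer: -45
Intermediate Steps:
(-22058 + (4207 - 1*1468)) + 19274 = (-22058 + (4207 - 1468)) + 19274 = (-22058 + 2739) + 19274 = -19319 + 19274 = -45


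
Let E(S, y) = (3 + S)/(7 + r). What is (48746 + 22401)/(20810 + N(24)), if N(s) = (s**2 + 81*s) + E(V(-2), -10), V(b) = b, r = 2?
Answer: 640323/209971 ≈ 3.0496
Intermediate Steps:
E(S, y) = 1/3 + S/9 (E(S, y) = (3 + S)/(7 + 2) = (3 + S)/9 = (3 + S)*(1/9) = 1/3 + S/9)
N(s) = 1/9 + s**2 + 81*s (N(s) = (s**2 + 81*s) + (1/3 + (1/9)*(-2)) = (s**2 + 81*s) + (1/3 - 2/9) = (s**2 + 81*s) + 1/9 = 1/9 + s**2 + 81*s)
(48746 + 22401)/(20810 + N(24)) = (48746 + 22401)/(20810 + (1/9 + 24**2 + 81*24)) = 71147/(20810 + (1/9 + 576 + 1944)) = 71147/(20810 + 22681/9) = 71147/(209971/9) = 71147*(9/209971) = 640323/209971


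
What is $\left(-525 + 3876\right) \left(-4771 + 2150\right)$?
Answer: $-8782971$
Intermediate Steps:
$\left(-525 + 3876\right) \left(-4771 + 2150\right) = 3351 \left(-2621\right) = -8782971$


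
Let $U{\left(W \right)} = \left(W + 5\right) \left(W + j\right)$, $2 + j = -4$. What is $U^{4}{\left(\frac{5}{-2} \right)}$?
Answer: $\frac{52200625}{256} \approx 2.0391 \cdot 10^{5}$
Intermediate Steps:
$j = -6$ ($j = -2 - 4 = -6$)
$U{\left(W \right)} = \left(-6 + W\right) \left(5 + W\right)$ ($U{\left(W \right)} = \left(W + 5\right) \left(W - 6\right) = \left(5 + W\right) \left(-6 + W\right) = \left(-6 + W\right) \left(5 + W\right)$)
$U^{4}{\left(\frac{5}{-2} \right)} = \left(-30 + \left(\frac{5}{-2}\right)^{2} - \frac{5}{-2}\right)^{4} = \left(-30 + \left(5 \left(- \frac{1}{2}\right)\right)^{2} - 5 \left(- \frac{1}{2}\right)\right)^{4} = \left(-30 + \left(- \frac{5}{2}\right)^{2} - - \frac{5}{2}\right)^{4} = \left(-30 + \frac{25}{4} + \frac{5}{2}\right)^{4} = \left(- \frac{85}{4}\right)^{4} = \frac{52200625}{256}$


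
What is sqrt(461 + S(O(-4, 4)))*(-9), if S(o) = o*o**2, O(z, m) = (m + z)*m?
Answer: -9*sqrt(461) ≈ -193.24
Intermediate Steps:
O(z, m) = m*(m + z)
S(o) = o**3
sqrt(461 + S(O(-4, 4)))*(-9) = sqrt(461 + (4*(4 - 4))**3)*(-9) = sqrt(461 + (4*0)**3)*(-9) = sqrt(461 + 0**3)*(-9) = sqrt(461 + 0)*(-9) = sqrt(461)*(-9) = -9*sqrt(461)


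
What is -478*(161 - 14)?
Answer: -70266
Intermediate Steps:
-478*(161 - 14) = -478*147 = -70266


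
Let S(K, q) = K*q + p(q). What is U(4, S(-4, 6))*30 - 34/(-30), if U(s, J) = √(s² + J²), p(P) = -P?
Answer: 17/15 + 60*√229 ≈ 909.10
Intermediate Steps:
S(K, q) = -q + K*q (S(K, q) = K*q - q = -q + K*q)
U(s, J) = √(J² + s²)
U(4, S(-4, 6))*30 - 34/(-30) = √((6*(-1 - 4))² + 4²)*30 - 34/(-30) = √((6*(-5))² + 16)*30 - 34*(-1/30) = √((-30)² + 16)*30 + 17/15 = √(900 + 16)*30 + 17/15 = √916*30 + 17/15 = (2*√229)*30 + 17/15 = 60*√229 + 17/15 = 17/15 + 60*√229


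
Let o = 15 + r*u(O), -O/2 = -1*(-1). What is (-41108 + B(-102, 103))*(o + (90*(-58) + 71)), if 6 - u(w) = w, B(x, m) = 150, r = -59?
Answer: 229610548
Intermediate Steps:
O = -2 (O = -(-2)*(-1) = -2*1 = -2)
u(w) = 6 - w
o = -457 (o = 15 - 59*(6 - 1*(-2)) = 15 - 59*(6 + 2) = 15 - 59*8 = 15 - 472 = -457)
(-41108 + B(-102, 103))*(o + (90*(-58) + 71)) = (-41108 + 150)*(-457 + (90*(-58) + 71)) = -40958*(-457 + (-5220 + 71)) = -40958*(-457 - 5149) = -40958*(-5606) = 229610548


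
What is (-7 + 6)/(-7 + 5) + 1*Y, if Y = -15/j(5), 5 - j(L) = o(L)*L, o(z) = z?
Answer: 5/4 ≈ 1.2500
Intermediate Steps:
j(L) = 5 - L² (j(L) = 5 - L*L = 5 - L²)
Y = ¾ (Y = -15/(5 - 1*5²) = -15/(5 - 1*25) = -15/(5 - 25) = -15/(-20) = -15*(-1/20) = ¾ ≈ 0.75000)
(-7 + 6)/(-7 + 5) + 1*Y = (-7 + 6)/(-7 + 5) + 1*(¾) = -1/(-2) + ¾ = -1*(-½) + ¾ = ½ + ¾ = 5/4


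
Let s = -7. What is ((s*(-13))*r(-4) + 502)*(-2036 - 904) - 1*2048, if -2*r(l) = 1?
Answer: -1344158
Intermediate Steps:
r(l) = -½ (r(l) = -½*1 = -½)
((s*(-13))*r(-4) + 502)*(-2036 - 904) - 1*2048 = (-7*(-13)*(-½) + 502)*(-2036 - 904) - 1*2048 = (91*(-½) + 502)*(-2940) - 2048 = (-91/2 + 502)*(-2940) - 2048 = (913/2)*(-2940) - 2048 = -1342110 - 2048 = -1344158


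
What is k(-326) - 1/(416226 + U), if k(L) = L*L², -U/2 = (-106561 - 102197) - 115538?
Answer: -36891658872369/1064818 ≈ -3.4646e+7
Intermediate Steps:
U = 648592 (U = -2*((-106561 - 102197) - 115538) = -2*(-208758 - 115538) = -2*(-324296) = 648592)
k(L) = L³
k(-326) - 1/(416226 + U) = (-326)³ - 1/(416226 + 648592) = -34645976 - 1/1064818 = -36891658872369/1064818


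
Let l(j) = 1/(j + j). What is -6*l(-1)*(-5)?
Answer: -15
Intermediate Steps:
l(j) = 1/(2*j)
-6*l(-1)*(-5) = -3/(-1)*(-5) = -3*(-1)*(-5) = -6*(-½)*(-5) = 3*(-5) = -15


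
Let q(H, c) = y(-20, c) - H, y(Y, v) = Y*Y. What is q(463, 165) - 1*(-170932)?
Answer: 170869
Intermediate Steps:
y(Y, v) = Y²
q(H, c) = 400 - H (q(H, c) = (-20)² - H = 400 - H)
q(463, 165) - 1*(-170932) = (400 - 1*463) - 1*(-170932) = (400 - 463) + 170932 = -63 + 170932 = 170869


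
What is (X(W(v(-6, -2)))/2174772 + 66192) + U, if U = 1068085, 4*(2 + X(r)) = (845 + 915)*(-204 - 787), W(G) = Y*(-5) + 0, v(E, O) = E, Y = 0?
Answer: 1233396711901/1087386 ≈ 1.1343e+6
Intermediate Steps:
W(G) = 0 (W(G) = 0*(-5) + 0 = 0 + 0 = 0)
X(r) = -436042 (X(r) = -2 + ((845 + 915)*(-204 - 787))/4 = -2 + (1760*(-991))/4 = -2 + (¼)*(-1744160) = -2 - 436040 = -436042)
(X(W(v(-6, -2)))/2174772 + 66192) + U = (-436042/2174772 + 66192) + 1068085 = (-436042*1/2174772 + 66192) + 1068085 = (-218021/1087386 + 66192) + 1068085 = 71976036091/1087386 + 1068085 = 1233396711901/1087386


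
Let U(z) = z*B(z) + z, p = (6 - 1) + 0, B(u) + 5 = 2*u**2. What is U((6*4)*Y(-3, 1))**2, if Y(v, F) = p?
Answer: 11940618470400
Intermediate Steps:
B(u) = -5 + 2*u**2
p = 5 (p = 5 + 0 = 5)
Y(v, F) = 5
U(z) = z + z*(-5 + 2*z**2) (U(z) = z*(-5 + 2*z**2) + z = z + z*(-5 + 2*z**2))
U((6*4)*Y(-3, 1))**2 = (2*((6*4)*5)*(-2 + ((6*4)*5)**2))**2 = (2*(24*5)*(-2 + (24*5)**2))**2 = (2*120*(-2 + 120**2))**2 = (2*120*(-2 + 14400))**2 = (2*120*14398)**2 = 3455520**2 = 11940618470400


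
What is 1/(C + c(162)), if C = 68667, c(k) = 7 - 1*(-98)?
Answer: 1/68772 ≈ 1.4541e-5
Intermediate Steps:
c(k) = 105 (c(k) = 7 + 98 = 105)
1/(C + c(162)) = 1/(68667 + 105) = 1/68772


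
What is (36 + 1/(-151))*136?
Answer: 739160/151 ≈ 4895.1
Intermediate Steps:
(36 + 1/(-151))*136 = (36 - 1/151)*136 = (5435/151)*136 = 739160/151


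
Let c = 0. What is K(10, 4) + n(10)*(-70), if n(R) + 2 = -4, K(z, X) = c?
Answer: 420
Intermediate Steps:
K(z, X) = 0
n(R) = -6 (n(R) = -2 - 4 = -6)
K(10, 4) + n(10)*(-70) = 0 - 6*(-70) = 0 + 420 = 420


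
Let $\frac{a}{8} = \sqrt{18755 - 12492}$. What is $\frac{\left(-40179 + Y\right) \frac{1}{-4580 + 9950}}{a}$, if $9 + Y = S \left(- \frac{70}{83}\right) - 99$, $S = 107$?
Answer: $- \frac{3351311 \sqrt{6263}}{22331853840} \approx -0.011876$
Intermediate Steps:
$a = 8 \sqrt{6263}$ ($a = 8 \sqrt{18755 - 12492} = 8 \sqrt{6263} \approx 633.11$)
$Y = - \frac{16454}{83}$ ($Y = -9 - \left(99 - 107 \left(- \frac{70}{83}\right)\right) = -9 - \left(99 - 107 \left(\left(-70\right) \frac{1}{83}\right)\right) = -9 + \left(107 \left(- \frac{70}{83}\right) - 99\right) = -9 - \frac{15707}{83} = - \frac{16454}{83} \approx -198.24$)
$\frac{\left(-40179 + Y\right) \frac{1}{-4580 + 9950}}{a} = \frac{\left(-40179 - \frac{16454}{83}\right) \frac{1}{-4580 + 9950}}{8 \sqrt{6263}} = - \frac{3351311}{83 \cdot 5370} \frac{\sqrt{6263}}{50104} = \left(- \frac{3351311}{83}\right) \frac{1}{5370} \frac{\sqrt{6263}}{50104} = - \frac{3351311 \frac{\sqrt{6263}}{50104}}{445710} = - \frac{3351311 \sqrt{6263}}{22331853840}$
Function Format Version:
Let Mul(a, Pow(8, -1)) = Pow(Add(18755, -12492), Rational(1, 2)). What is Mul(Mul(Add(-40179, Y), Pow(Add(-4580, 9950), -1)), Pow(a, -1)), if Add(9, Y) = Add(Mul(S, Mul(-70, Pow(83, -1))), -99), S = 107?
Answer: Mul(Rational(-3351311, 22331853840), Pow(6263, Rational(1, 2))) ≈ -0.011876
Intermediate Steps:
a = Mul(8, Pow(6263, Rational(1, 2))) (a = Mul(8, Pow(Add(18755, -12492), Rational(1, 2))) = Mul(8, Pow(6263, Rational(1, 2))) ≈ 633.11)
Y = Rational(-16454, 83) (Y = Add(-9, Add(Mul(107, Mul(-70, Pow(83, -1))), -99)) = Add(-9, Add(Mul(107, Mul(-70, Rational(1, 83))), -99)) = Add(-9, Add(Mul(107, Rational(-70, 83)), -99)) = Add(-9, Add(Rational(-7490, 83), -99)) = Add(-9, Rational(-15707, 83)) = Rational(-16454, 83) ≈ -198.24)
Mul(Mul(Add(-40179, Y), Pow(Add(-4580, 9950), -1)), Pow(a, -1)) = Mul(Mul(Add(-40179, Rational(-16454, 83)), Pow(Add(-4580, 9950), -1)), Pow(Mul(8, Pow(6263, Rational(1, 2))), -1)) = Mul(Mul(Rational(-3351311, 83), Pow(5370, -1)), Mul(Rational(1, 50104), Pow(6263, Rational(1, 2)))) = Mul(Mul(Rational(-3351311, 83), Rational(1, 5370)), Mul(Rational(1, 50104), Pow(6263, Rational(1, 2)))) = Mul(Rational(-3351311, 445710), Mul(Rational(1, 50104), Pow(6263, Rational(1, 2)))) = Mul(Rational(-3351311, 22331853840), Pow(6263, Rational(1, 2)))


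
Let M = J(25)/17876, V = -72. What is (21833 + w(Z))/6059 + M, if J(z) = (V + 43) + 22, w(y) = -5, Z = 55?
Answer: 390154915/108310684 ≈ 3.6022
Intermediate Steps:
J(z) = -7 (J(z) = (-72 + 43) + 22 = -29 + 22 = -7)
M = -7/17876 ≈ -0.00039159
(21833 + w(Z))/6059 + M = (21833 - 5)/6059 - 7/17876 = 21828*(1/6059) - 7/17876 = 21828/6059 - 7/17876 = 390154915/108310684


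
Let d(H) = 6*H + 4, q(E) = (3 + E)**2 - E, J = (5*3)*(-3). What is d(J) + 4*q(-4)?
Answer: -246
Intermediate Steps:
J = -45 (J = 15*(-3) = -45)
d(H) = 4 + 6*H
d(J) + 4*q(-4) = (4 + 6*(-45)) + 4*((3 - 4)**2 - 1*(-4)) = (4 - 270) + 4*((-1)**2 + 4) = -266 + 4*(1 + 4) = -266 + 4*5 = -266 + 20 = -246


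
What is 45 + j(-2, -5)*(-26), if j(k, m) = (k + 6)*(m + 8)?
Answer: -267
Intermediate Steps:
j(k, m) = (6 + k)*(8 + m)
45 + j(-2, -5)*(-26) = 45 + (48 + 6*(-5) + 8*(-2) - 2*(-5))*(-26) = 45 + (48 - 30 - 16 + 10)*(-26) = 45 + 12*(-26) = 45 - 312 = -267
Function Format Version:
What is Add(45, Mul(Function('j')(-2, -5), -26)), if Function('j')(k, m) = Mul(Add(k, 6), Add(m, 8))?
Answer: -267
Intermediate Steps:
Function('j')(k, m) = Mul(Add(6, k), Add(8, m))
Add(45, Mul(Function('j')(-2, -5), -26)) = Add(45, Mul(Add(48, Mul(6, -5), Mul(8, -2), Mul(-2, -5)), -26)) = Add(45, Mul(Add(48, -30, -16, 10), -26)) = Add(45, Mul(12, -26)) = Add(45, -312) = -267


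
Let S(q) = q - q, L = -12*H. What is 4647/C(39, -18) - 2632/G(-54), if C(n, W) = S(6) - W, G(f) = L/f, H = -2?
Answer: 37081/6 ≈ 6180.2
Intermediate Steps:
L = 24 (L = -12*(-2) = 24)
S(q) = 0
G(f) = 24/f
C(n, W) = -W (C(n, W) = 0 - W = -W)
4647/C(39, -18) - 2632/G(-54) = 4647/((-1*(-18))) - 2632/(24/(-54)) = 4647/18 - 2632/(24*(-1/54)) = 4647*(1/18) - 2632/(-4/9) = 1549/6 - 2632*(-9/4) = 1549/6 + 5922 = 37081/6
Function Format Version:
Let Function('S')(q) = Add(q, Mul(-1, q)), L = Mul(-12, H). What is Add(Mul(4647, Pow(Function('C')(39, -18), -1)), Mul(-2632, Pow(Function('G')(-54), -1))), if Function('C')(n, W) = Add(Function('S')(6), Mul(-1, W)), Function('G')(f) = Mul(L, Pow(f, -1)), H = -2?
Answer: Rational(37081, 6) ≈ 6180.2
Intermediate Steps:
L = 24 (L = Mul(-12, -2) = 24)
Function('S')(q) = 0
Function('G')(f) = Mul(24, Pow(f, -1))
Function('C')(n, W) = Mul(-1, W) (Function('C')(n, W) = Add(0, Mul(-1, W)) = Mul(-1, W))
Add(Mul(4647, Pow(Function('C')(39, -18), -1)), Mul(-2632, Pow(Function('G')(-54), -1))) = Add(Mul(4647, Pow(Mul(-1, -18), -1)), Mul(-2632, Pow(Mul(24, Pow(-54, -1)), -1))) = Add(Mul(4647, Pow(18, -1)), Mul(-2632, Pow(Mul(24, Rational(-1, 54)), -1))) = Add(Mul(4647, Rational(1, 18)), Mul(-2632, Pow(Rational(-4, 9), -1))) = Add(Rational(1549, 6), Mul(-2632, Rational(-9, 4))) = Add(Rational(1549, 6), 5922) = Rational(37081, 6)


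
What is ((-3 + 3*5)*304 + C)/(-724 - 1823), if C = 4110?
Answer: -862/283 ≈ -3.0459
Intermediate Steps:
((-3 + 3*5)*304 + C)/(-724 - 1823) = ((-3 + 3*5)*304 + 4110)/(-724 - 1823) = ((-3 + 15)*304 + 4110)/(-2547) = (12*304 + 4110)*(-1/2547) = (3648 + 4110)*(-1/2547) = 7758*(-1/2547) = -862/283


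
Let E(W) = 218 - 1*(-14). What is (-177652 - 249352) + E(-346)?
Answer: -426772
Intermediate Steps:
E(W) = 232 (E(W) = 218 + 14 = 232)
(-177652 - 249352) + E(-346) = (-177652 - 249352) + 232 = -427004 + 232 = -426772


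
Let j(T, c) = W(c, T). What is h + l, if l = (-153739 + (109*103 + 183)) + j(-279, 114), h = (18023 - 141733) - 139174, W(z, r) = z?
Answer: -405099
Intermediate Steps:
j(T, c) = c
h = -262884 (h = -123710 - 139174 = -262884)
l = -142215 (l = (-153739 + (109*103 + 183)) + 114 = (-153739 + (11227 + 183)) + 114 = (-153739 + 11410) + 114 = -142329 + 114 = -142215)
h + l = -262884 - 142215 = -405099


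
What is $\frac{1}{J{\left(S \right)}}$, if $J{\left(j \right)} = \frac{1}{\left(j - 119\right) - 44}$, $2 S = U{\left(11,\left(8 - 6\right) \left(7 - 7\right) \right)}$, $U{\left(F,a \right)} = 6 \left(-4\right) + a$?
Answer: $-175$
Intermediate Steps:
$U{\left(F,a \right)} = -24 + a$
$S = -12$ ($S = \frac{-24 + \left(8 - 6\right) \left(7 - 7\right)}{2} = \frac{-24 + 2 \cdot 0}{2} = \frac{-24 + 0}{2} = \frac{1}{2} \left(-24\right) = -12$)
$J{\left(j \right)} = \frac{1}{-163 + j}$ ($J{\left(j \right)} = \frac{1}{\left(j - 119\right) - 44} = \frac{1}{\left(-119 + j\right) - 44} = \frac{1}{-163 + j}$)
$\frac{1}{J{\left(S \right)}} = \frac{1}{\frac{1}{-163 - 12}} = \frac{1}{\frac{1}{-175}} = \frac{1}{- \frac{1}{175}} = -175$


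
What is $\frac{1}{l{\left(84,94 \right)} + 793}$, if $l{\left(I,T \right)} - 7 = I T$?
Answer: $\frac{1}{8696} \approx 0.000115$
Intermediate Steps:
$l{\left(I,T \right)} = 7 + I T$
$\frac{1}{l{\left(84,94 \right)} + 793} = \frac{1}{\left(7 + 84 \cdot 94\right) + 793} = \frac{1}{\left(7 + 7896\right) + 793} = \frac{1}{7903 + 793} = \frac{1}{8696}$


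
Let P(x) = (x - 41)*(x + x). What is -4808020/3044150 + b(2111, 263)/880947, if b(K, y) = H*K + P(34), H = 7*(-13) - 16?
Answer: -164155442663/89391160335 ≈ -1.8364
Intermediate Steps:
H = -107 (H = -91 - 16 = -107)
P(x) = 2*x*(-41 + x) (P(x) = (-41 + x)*(2*x) = 2*x*(-41 + x))
b(K, y) = -476 - 107*K (b(K, y) = -107*K + 2*34*(-41 + 34) = -107*K + 2*34*(-7) = -107*K - 476 = -476 - 107*K)
-4808020/3044150 + b(2111, 263)/880947 = -4808020/3044150 + (-476 - 107*2111)/880947 = -4808020*1/3044150 + (-476 - 225877)*(1/880947) = -480802/304415 - 226353*1/880947 = -480802/304415 - 75451/293649 = -164155442663/89391160335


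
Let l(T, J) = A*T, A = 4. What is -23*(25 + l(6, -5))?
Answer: -1127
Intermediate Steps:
l(T, J) = 4*T
-23*(25 + l(6, -5)) = -23*(25 + 4*6) = -23*(25 + 24) = -23*49 = -1127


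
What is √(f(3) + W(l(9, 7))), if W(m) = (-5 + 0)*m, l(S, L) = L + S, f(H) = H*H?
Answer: I*√71 ≈ 8.4261*I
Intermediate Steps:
f(H) = H²
W(m) = -5*m
√(f(3) + W(l(9, 7))) = √(3² - 5*(7 + 9)) = √(9 - 5*16) = √(9 - 80) = √(-71) = I*√71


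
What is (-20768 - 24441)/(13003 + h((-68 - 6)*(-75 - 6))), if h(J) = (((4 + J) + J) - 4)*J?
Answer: -45209/71869075 ≈ -0.00062905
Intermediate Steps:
h(J) = 2*J² (h(J) = ((4 + 2*J) - 4)*J = (2*J)*J = 2*J²)
(-20768 - 24441)/(13003 + h((-68 - 6)*(-75 - 6))) = (-20768 - 24441)/(13003 + 2*((-68 - 6)*(-75 - 6))²) = -45209/(13003 + 2*(-74*(-81))²) = -45209/(13003 + 2*5994²) = -45209/(13003 + 2*35928036) = -45209/(13003 + 71856072) = -45209/71869075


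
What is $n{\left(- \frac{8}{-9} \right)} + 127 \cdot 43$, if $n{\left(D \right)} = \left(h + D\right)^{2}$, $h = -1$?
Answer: $\frac{442342}{81} \approx 5461.0$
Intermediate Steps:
$n{\left(D \right)} = \left(-1 + D\right)^{2}$
$n{\left(- \frac{8}{-9} \right)} + 127 \cdot 43 = \left(-1 - \frac{8}{-9}\right)^{2} + 127 \cdot 43 = \left(-1 - - \frac{8}{9}\right)^{2} + 5461 = \left(-1 + \frac{8}{9}\right)^{2} + 5461 = \left(- \frac{1}{9}\right)^{2} + 5461 = \frac{1}{81} + 5461 = \frac{442342}{81}$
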